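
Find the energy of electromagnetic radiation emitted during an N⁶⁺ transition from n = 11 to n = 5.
21.16 eV

The energy levels are E_n = -13.6057 Z² eV / n².

Energy at n = 11: E_11 = -13.6057 × 7² / 11² = -5.50975 eV
Energy at n = 5: E_5 = -13.6057 × 7² / 5² = -26.66717 eV

For emission (electron falling to lower state), the photon energy is:
E_photon = E_11 - E_5 = |-5.50975 - (-26.66717)|
E_photon = 21.16 eV

This energy is carried away by the emitted photon.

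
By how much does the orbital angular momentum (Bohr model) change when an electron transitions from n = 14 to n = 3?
1.16003e-33 J·s (or 11ℏ)

In the Bohr model, L_n = nℏ where ℏ = 1.0545718e-34 J·s.

L_14 = 14ℏ = 1.4764005e-33 J·s
L_3 = 3ℏ = 3.1637154e-34 J·s

ΔL = L_14 - L_3 = (14 - 3)ℏ = 11ℏ
ΔL = 11 × 1.0545718e-34 J·s = 1.16003e-33 J·s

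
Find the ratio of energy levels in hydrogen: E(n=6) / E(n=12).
4.00000

Using E_n = -13.6057 Z² / n² eV with Z = 1:

E_6 = -13.6057 / 6² = -13.6057 / 36 = -0.37793611111 eV
E_12 = -13.6057 / 12² = -13.6057 / 144 = -0.09448402778 eV

The ratio is:
E_6/E_12 = (-0.37793611111) / (-0.09448402778)
E_6/E_12 = (-13.6057/36) / (-13.6057/144)
E_6/E_12 = 144/36
E_6/E_12 = 4.00000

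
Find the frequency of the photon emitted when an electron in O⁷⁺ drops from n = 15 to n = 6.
4.9128e+15 Hz

First, find the transition energy:
E_15 = -13.6057 × 8² / 15² = -3.8700658 eV
E_6 = -13.6057 × 8² / 6² = -24.1879111 eV
|ΔE| = |E_6 - E_15| = 20.3178453 eV

Convert to Joules: E = 20.3178453 eV × (1.602177 × 10⁻¹⁹ J/eV) = 3.255278e-18 J

Using E = hf:
f = E/h = 3.255278e-18 J / (6.62607 × 10⁻³⁴ J·s)
f = 4.9128e+15 Hz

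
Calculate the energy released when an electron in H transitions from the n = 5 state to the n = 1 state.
13.0615 eV

The energy levels are E_n = -13.6057 eV / n².

Energy at n = 5: E_5 = -13.6057 / 5² = -0.5442280 eV
Energy at n = 1: E_1 = -13.6057 / 1² = -13.6057000 eV

For emission (electron falling to lower state), the photon energy is:
E_photon = E_5 - E_1 = |-0.5442280 - (-13.6057000)|
E_photon = 13.0615 eV

This energy is carried away by the emitted photon.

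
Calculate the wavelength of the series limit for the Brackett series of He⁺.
364.51 nm

The series limit corresponds to the transition from n = ∞ to n = 4.
This is the highest energy (shortest wavelength) transition in the Brackett series.

E_∞ = 0 eV
E_4 = -13.6057 × 2² / 4² = -3.401425 eV

Energy at series limit:
ΔE = E_∞ - E_4 = 0 - (-3.401425) = 3.401425 eV
λ = hc/E = 1239.84 eV·nm / 3.401425 eV = 364.51 nm

This energy equals the ionization energy from the n = 4 state of He⁺.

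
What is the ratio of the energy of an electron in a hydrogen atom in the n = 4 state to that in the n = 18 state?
20.250

Using E_n = -13.6057 Z² / n² eV with Z = 1:

E_4 = -13.6057 / 4² = -13.6057 / 16 = -0.850356250 eV
E_18 = -13.6057 / 18² = -13.6057 / 324 = -0.041992901 eV

The ratio is:
E_4/E_18 = (-0.850356250) / (-0.041992901)
E_4/E_18 = (-13.6057/16) / (-13.6057/324)
E_4/E_18 = 324/16
E_4/E_18 = 20.250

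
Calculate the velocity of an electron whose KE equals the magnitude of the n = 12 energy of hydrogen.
1.82e+05 m/s (or 0.061% of c)

The binding energy at n = 12 for hydrogen is:
E_12 = -13.6057/12² = -0.0944840 eV
|E_12| = 0.0944840 eV

Convert to Joules:
KE = 0.0944840 eV × (1.602177 × 10⁻¹⁹ J/eV) = 1.5138e-20 J

Using KE = ½mv²:
v = √(2·KE/m_e)
v = √(2 × 1.5138e-20 J / 9.10938 × 10⁻³¹ kg)
v = 1.82e+05 m/s

This is approximately 0.061% the speed of light.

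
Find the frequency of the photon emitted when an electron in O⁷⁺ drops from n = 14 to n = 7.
3.223e+15 Hz

First, find the transition energy:
E_14 = -13.6057 × 8² / 14² = -4.442678 eV
E_7 = -13.6057 × 8² / 7² = -17.770710 eV
|ΔE| = |E_7 - E_14| = 13.328032 eV

Convert to Joules: E = 13.328032 eV × (1.602177 × 10⁻¹⁹ J/eV) = 2.13539e-18 J

Using E = hf:
f = E/h = 2.13539e-18 J / (6.62607 × 10⁻³⁴ J·s)
f = 3.223e+15 Hz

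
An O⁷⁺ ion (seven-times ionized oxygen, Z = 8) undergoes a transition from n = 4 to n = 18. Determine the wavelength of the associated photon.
23.96509 nm

First, find the transition energy using E_n = -13.6057 Z² / n² eV:
E_4 = -13.6057 × 8² / 4² = -54.4228000 eV
E_18 = -13.6057 × 8² / 18² = -2.6875457 eV

Photon energy: |ΔE| = |E_18 - E_4| = 51.7352543 eV

Convert to wavelength using E = hc/λ with hc = 1239.84 eV·nm:
λ = hc/E = 1239.84 eV·nm / 51.7352543 eV
λ = 23.96509 nm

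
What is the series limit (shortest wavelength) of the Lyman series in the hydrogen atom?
91.127 nm

The series limit corresponds to the transition from n = ∞ to n = 1.
This is the highest energy (shortest wavelength) transition in the Lyman series.

E_∞ = 0 eV
E_1 = -13.6057 / 1² = -13.60570 eV

Energy at series limit:
ΔE = E_∞ - E_1 = 0 - (-13.60570) = 13.60570 eV
λ = hc/E = 1239.84 eV·nm / 13.60570 eV = 91.127 nm

This energy equals the ionization energy from the n = 1 state of hydrogen.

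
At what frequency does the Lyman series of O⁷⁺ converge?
2.106e+17 Hz

The series limit corresponds to the transition from n = ∞ to n = 1.
This is the highest energy (shortest wavelength) transition in the Lyman series.

E_∞ = 0 eV
E_1 = -13.6057 × 8² / 1² = -870.76480 eV

Energy at series limit:
ΔE = E_∞ - E_1 = 0 - (-870.76480) = 870.76480 eV
E = 870.76480 eV × (1.602177 × 10⁻¹⁹ J/eV) = 1.39512e-16 J
f = E/h = 1.39512e-16 J / (6.62607 × 10⁻³⁴ J·s) = 2.106e+17 Hz

This energy equals the ionization energy from the n = 1 state of O⁷⁺.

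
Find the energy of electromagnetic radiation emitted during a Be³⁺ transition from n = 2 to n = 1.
163.2684 eV

The energy levels are E_n = -13.6057 Z² eV / n².

Energy at n = 2: E_2 = -13.6057 × 4² / 2² = -54.4228000 eV
Energy at n = 1: E_1 = -13.6057 × 4² / 1² = -217.6912000 eV

For emission (electron falling to lower state), the photon energy is:
E_photon = E_2 - E_1 = |-54.4228000 - (-217.6912000)|
E_photon = 163.2684 eV

This energy is carried away by the emitted photon.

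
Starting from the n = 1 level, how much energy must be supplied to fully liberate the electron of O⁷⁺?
870.76480 eV

The ionization energy is the energy needed to remove the electron completely (n → ∞).

For a hydrogen-like ion with Z = 8, E_n = -13.6057 Z² / n² eV.

At n = 1: E_1 = -13.6057 × 8² / 1² = -870.76480000 eV
At n = ∞: E_∞ = 0 eV

Ionization energy = E_∞ - E_1 = 0 - (-870.76480000) = 870.76480000 eV
Ionization energy ≈ 870.76480 eV

This is also called the binding energy of the electron in state n = 1.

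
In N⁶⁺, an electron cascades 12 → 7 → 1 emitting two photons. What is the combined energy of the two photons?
662.0496 eV

The energy levels of N⁶⁺ are E_n = -13.6057 × 7² / n² eV.

First transition (12 → 7):
ΔE₁ = |E_7 - E_12|
ΔE₁ = |-13.6057000000 - (-4.6297173611)| = 8.9759826 eV

Second transition (7 → 1):
ΔE₂ = |E_1 - E_7|
ΔE₂ = |-666.6793000000 - (-13.6057000000)| = 653.0736000 eV

Total energy released:
E_total = ΔE₁ + ΔE₂ = 8.9759826 + 653.0736000 = 662.0496 eV

Note: This equals the direct transition 12 → 1: 662.0496 eV ✓
Energy is conserved regardless of the path taken.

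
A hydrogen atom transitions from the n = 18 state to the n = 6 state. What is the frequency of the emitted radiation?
8.12e+13 Hz

First, find the transition energy:
E_18 = -13.6057 / 18² = -0.041993 eV
E_6 = -13.6057 / 6² = -0.377936 eV
|ΔE| = |E_6 - E_18| = 0.335943 eV

Convert to Joules: E = 0.335943 eV × (1.602177 × 10⁻¹⁹ J/eV) = 5.3824e-20 J

Using E = hf:
f = E/h = 5.3824e-20 J / (6.62607 × 10⁻³⁴ J·s)
f = 8.12e+13 Hz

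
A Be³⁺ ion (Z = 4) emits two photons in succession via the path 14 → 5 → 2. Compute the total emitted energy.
53.3121 eV

The energy levels of Be³⁺ are E_n = -13.6057 × 4² / n² eV.

First transition (14 → 5):
ΔE₁ = |E_5 - E_14|
ΔE₁ = |-8.7076480000 - (-1.1106693878)| = 7.5969786 eV

Second transition (5 → 2):
ΔE₂ = |E_2 - E_5|
ΔE₂ = |-54.4228000000 - (-8.7076480000)| = 45.7151520 eV

Total energy released:
E_total = ΔE₁ + ΔE₂ = 7.5969786 + 45.7151520 = 53.3121 eV

Note: This equals the direct transition 14 → 2: 53.3121 eV ✓
Energy is conserved regardless of the path taken.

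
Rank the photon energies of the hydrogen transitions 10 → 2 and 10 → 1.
10 → 1

Calculate the energy for each transition:

Transition 10 → 2:
ΔE₁ = |E_2 - E_10| = |-13.6057/2² - (-13.6057/10²)|
ΔE₁ = |-3.401425000 - (-0.136057000)| = 3.265368 eV

Transition 10 → 1:
ΔE₂ = |E_1 - E_10| = |-13.6057/1² - (-13.6057/10²)|
ΔE₂ = |-13.605700000 - (-0.136057000)| = 13.469643 eV

Since 13.469643 eV > 3.265368 eV, the transition 10 → 1 emits the more energetic photon.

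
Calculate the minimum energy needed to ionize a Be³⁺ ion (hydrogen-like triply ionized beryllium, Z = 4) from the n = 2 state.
54.4228 eV

The ionization energy is the energy needed to remove the electron completely (n → ∞).

For a hydrogen-like ion with Z = 4, E_n = -13.6057 Z² / n² eV.

At n = 2: E_2 = -13.6057 × 4² / 2² = -54.4228000 eV
At n = ∞: E_∞ = 0 eV

Ionization energy = E_∞ - E_2 = 0 - (-54.4228000) = 54.4228000 eV
Ionization energy ≈ 54.4228 eV

This is also called the binding energy of the electron in state n = 2.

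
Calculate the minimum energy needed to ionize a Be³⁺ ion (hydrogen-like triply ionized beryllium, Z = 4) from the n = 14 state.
1.1107 eV

The ionization energy is the energy needed to remove the electron completely (n → ∞).

For a hydrogen-like ion with Z = 4, E_n = -13.6057 Z² / n² eV.

At n = 14: E_14 = -13.6057 × 4² / 14² = -1.1106694 eV
At n = ∞: E_∞ = 0 eV

Ionization energy = E_∞ - E_14 = 0 - (-1.1106694) = 1.1106694 eV
Ionization energy ≈ 1.1107 eV

This is also called the binding energy of the electron in state n = 14.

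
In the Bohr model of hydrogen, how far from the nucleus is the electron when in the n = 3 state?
0.4763 nm (or 4.7626 Å)

The Bohr radius formula is:
r_n = n² a₀ / Z

where a₀ = 0.0529177 nm is the Bohr radius.

For H (Z = 1) at n = 3:
r_3 = 3² × 0.0529177 nm / 1
r_3 = 9 × 0.0529177 nm / 1
r_3 = 0.47626 nm / 1
r_3 = 0.4763 nm

The electron orbits at approximately 0.4763 nm from the nucleus.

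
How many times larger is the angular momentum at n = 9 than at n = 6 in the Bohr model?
1.500000

In the Bohr model, L_n = nℏ, so the ratio is purely the ratio of quantum numbers:

L_9/L_6 = 9ℏ / 6ℏ = 9/6 = 1.500000

The angular momentum scales linearly with n.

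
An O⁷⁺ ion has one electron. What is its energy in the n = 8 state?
-13.60570 eV

For hydrogen-like ions, the energy levels scale with Z²:
E_n = -13.6057 Z² / n² eV

For O⁷⁺ (Z = 8) at n = 8:
E_8 = -13.6057 × 8² / 8²
E_8 = -13.6057 × 64 / 64
E_8 = -870.7648 / 64
E_8 = -13.60570 eV

The energy is 64 times more negative than hydrogen at the same n due to the stronger nuclear charge.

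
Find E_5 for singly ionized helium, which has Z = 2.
-2.1769 eV

For hydrogen-like ions, the energy levels scale with Z²:
E_n = -13.6057 Z² / n² eV

For He⁺ (Z = 2) at n = 5:
E_5 = -13.6057 × 2² / 5²
E_5 = -13.6057 × 4 / 25
E_5 = -54.4228 / 25
E_5 = -2.1769 eV

The energy is 4 times more negative than hydrogen at the same n due to the stronger nuclear charge.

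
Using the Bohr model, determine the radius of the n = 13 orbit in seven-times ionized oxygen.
1.11789 nm (or 11.17887 Å)

The Bohr radius formula is:
r_n = n² a₀ / Z

where a₀ = 0.05291772 nm is the Bohr radius.

For O⁷⁺ (Z = 8) at n = 13:
r_13 = 13² × 0.05291772 nm / 8
r_13 = 169 × 0.05291772 nm / 8
r_13 = 8.943095 nm / 8
r_13 = 1.11789 nm

The electron orbits at approximately 1.11789 nm from the nucleus.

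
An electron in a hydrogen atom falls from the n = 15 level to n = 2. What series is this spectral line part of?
Balmer series

The spectral series in hydrogen are named based on the final (lower) energy level:
- Lyman series: n_final = 1 (ultraviolet)
- Balmer series: n_final = 2 (visible/near-UV)
- Paschen series: n_final = 3 (infrared)
- Brackett series: n_final = 4 (infrared)
- Pfund series: n_final = 5 (far infrared)

Since this transition ends at n = 2, it belongs to the Balmer series.

For reference, this 15 → 2 line has photon energy
ΔE = 13.6057 eV × (1/2² - 1/15²) = 3.340955 eV,
corresponding to wavelength λ = hc/ΔE = 1239.84 eV·nm / 3.340955 eV = 371.10 nm in the visible/near-UV region.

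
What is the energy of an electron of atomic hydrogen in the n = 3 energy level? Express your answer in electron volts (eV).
-1.5117 eV

The energy levels of a hydrogen-like atom are given by:
E_n = -13.6057 eV / n²

For n = 3:
E_3 = -13.6057 eV / 3²
E_3 = -13.6057 eV / 9
E_3 = -1.5117 eV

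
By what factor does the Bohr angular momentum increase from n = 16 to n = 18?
1.12500

In the Bohr model, L_n = nℏ, so the ratio is purely the ratio of quantum numbers:

L_18/L_16 = 18ℏ / 16ℏ = 18/16 = 1.12500

The angular momentum scales linearly with n.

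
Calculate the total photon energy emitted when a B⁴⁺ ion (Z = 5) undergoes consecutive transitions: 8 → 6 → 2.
79.72 eV

The energy levels of B⁴⁺ are E_n = -13.6057 × 5² / n² eV.

First transition (8 → 6):
ΔE₁ = |E_6 - E_8|
ΔE₁ = |-9.44840278 - (-5.31472656)| = 4.13368 eV

Second transition (6 → 2):
ΔE₂ = |E_2 - E_6|
ΔE₂ = |-85.03562500 - (-9.44840278)| = 75.58722 eV

Total energy released:
E_total = ΔE₁ + ΔE₂ = 4.13368 + 75.58722 = 79.72 eV

Note: This equals the direct transition 8 → 2: 79.72 eV ✓
Energy is conserved regardless of the path taken.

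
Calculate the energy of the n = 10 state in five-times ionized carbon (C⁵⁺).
-4.89805 eV

For hydrogen-like ions, the energy levels scale with Z²:
E_n = -13.6057 Z² / n² eV

For C⁵⁺ (Z = 6) at n = 10:
E_10 = -13.6057 × 6² / 10²
E_10 = -13.6057 × 36 / 100
E_10 = -489.8052 / 100
E_10 = -4.89805 eV

The energy is 36 times more negative than hydrogen at the same n due to the stronger nuclear charge.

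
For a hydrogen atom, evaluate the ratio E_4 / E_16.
16.000000

Using E_n = -13.6057 Z² / n² eV with Z = 1:

E_4 = -13.6057 / 4² = -13.6057 / 16 = -0.850356250000 eV
E_16 = -13.6057 / 16² = -13.6057 / 256 = -0.053147265625 eV

The ratio is:
E_4/E_16 = (-0.850356250000) / (-0.053147265625)
E_4/E_16 = (-13.6057/16) / (-13.6057/256)
E_4/E_16 = 256/16
E_4/E_16 = 16.000000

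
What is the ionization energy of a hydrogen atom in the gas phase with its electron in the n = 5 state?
0.54423 eV

The ionization energy is the energy needed to remove the electron completely (n → ∞).

For hydrogen, E_n = -13.6057 eV / n².

At n = 5: E_5 = -13.6057 / 5² = -0.54422800 eV
At n = ∞: E_∞ = 0 eV

Ionization energy = E_∞ - E_5 = 0 - (-0.54422800) = 0.54422800 eV
Ionization energy ≈ 0.54423 eV

This is also called the binding energy of the electron in state n = 5.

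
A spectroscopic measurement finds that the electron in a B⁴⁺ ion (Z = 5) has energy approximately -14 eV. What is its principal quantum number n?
n = 5

The exact energy levels follow E_n = -13.6057 Z² / n² eV with Z = 5.

The measured value (-14 eV) is reported to only 2 significant figures, so we must test candidate n values and see which one matches to that precision.

Candidate energies:
  n = 3:  E = -13.6057 × 5² / 3² = -37.79361 eV
  n = 4:  E = -13.6057 × 5² / 4² = -21.25891 eV
  n = 5:  E = -13.6057 × 5² / 5² = -13.60570 eV  ← matches
  n = 6:  E = -13.6057 × 5² / 6² = -9.44840 eV
  n = 7:  E = -13.6057 × 5² / 7² = -6.94168 eV

Checking against the measurement of -14 eV (2 sig figs), only n = 5 agrees:
E_5 = -13.60570 eV, which rounds to -14 eV ✓

Therefore n = 5.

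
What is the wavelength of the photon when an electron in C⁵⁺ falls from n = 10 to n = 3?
25.03 nm

First, find the transition energy using E_n = -13.6057 Z² / n² eV:
E_10 = -13.6057 × 6² / 10² = -4.8981 eV
E_3 = -13.6057 × 6² / 3² = -54.4228 eV

Photon energy: |ΔE| = |E_3 - E_10| = 49.5247 eV

Convert to wavelength using E = hc/λ with hc = 1239.84 eV·nm:
λ = hc/E = 1239.84 eV·nm / 49.5247 eV
λ = 25.03 nm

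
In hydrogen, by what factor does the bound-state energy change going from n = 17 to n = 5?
11.560000

Using E_n = -13.6057 Z² / n² eV with Z = 1:

E_5 = -13.6057 / 5² = -13.6057 / 25 = -0.544228000000 eV
E_17 = -13.6057 / 17² = -13.6057 / 289 = -0.047078546713 eV

The ratio is:
E_5/E_17 = (-0.544228000000) / (-0.047078546713)
E_5/E_17 = (-13.6057/25) / (-13.6057/289)
E_5/E_17 = 289/25
E_5/E_17 = 11.560000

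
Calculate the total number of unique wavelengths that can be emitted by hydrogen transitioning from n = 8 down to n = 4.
10

The electron can occupy levels n = 4, 5, ..., 8 during de-excitation — that is m = 8 - 4 + 1 = 5 distinct levels.

The number of distinct spectral lines equals the number of ways to choose 2 of these m levels (each pair gives one possible emission transition):

Number of lines = m(m-1)/2 = 5×4/2 = 10

These correspond to all possible transitions between the 5 levels:
8 → 7, 8 → 6, 8 → 5, 8 → 4, 7 → 6, 7 → 5, 7 → 4, 6 → 5...

Each transition produces a photon with a unique energy (and thus wavelength). This count does not depend on Z.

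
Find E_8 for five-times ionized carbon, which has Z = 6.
-7.653206 eV

For hydrogen-like ions, the energy levels scale with Z²:
E_n = -13.6057 Z² / n² eV

For C⁵⁺ (Z = 6) at n = 8:
E_8 = -13.6057 × 6² / 8²
E_8 = -13.6057 × 36 / 64
E_8 = -489.8052 / 64
E_8 = -7.653206 eV

The energy is 36 times more negative than hydrogen at the same n due to the stronger nuclear charge.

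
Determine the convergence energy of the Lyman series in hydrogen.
13.60570 eV

The series limit corresponds to the transition from n = ∞ to n = 1.
This is the highest energy (shortest wavelength) transition in the Lyman series.

E_∞ = 0 eV
E_1 = -13.6057 / 1² = -13.60570 eV

Energy at series limit:
ΔE = E_∞ - E_1 = 0 - (-13.60570) = 13.60570 eV

This energy equals the ionization energy from the n = 1 state of hydrogen.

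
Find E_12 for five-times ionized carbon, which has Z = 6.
-3.40143 eV

For hydrogen-like ions, the energy levels scale with Z²:
E_n = -13.6057 Z² / n² eV

For C⁵⁺ (Z = 6) at n = 12:
E_12 = -13.6057 × 6² / 12²
E_12 = -13.6057 × 36 / 144
E_12 = -489.8052 / 144
E_12 = -3.40143 eV

The energy is 36 times more negative than hydrogen at the same n due to the stronger nuclear charge.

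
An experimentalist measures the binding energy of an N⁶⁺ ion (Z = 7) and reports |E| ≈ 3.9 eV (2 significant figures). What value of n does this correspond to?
n = 13

The exact energy levels follow E_n = -13.6057 Z² / n² eV with Z = 7.

The measured value (-3.9 eV) is reported to only 2 significant figures, so we must test candidate n values and see which one matches to that precision.

Candidate energies:
  n = 11:  E = -13.6057 × 7² / 11² = -5.50975 eV
  n = 12:  E = -13.6057 × 7² / 12² = -4.62972 eV
  n = 13:  E = -13.6057 × 7² / 13² = -3.94485 eV  ← matches
  n = 14:  E = -13.6057 × 7² / 14² = -3.40143 eV
  n = 15:  E = -13.6057 × 7² / 15² = -2.96302 eV

Checking against the measurement of -3.9 eV (2 sig figs), only n = 13 agrees:
E_13 = -3.94485 eV, which rounds to -3.9 eV ✓

Therefore n = 13.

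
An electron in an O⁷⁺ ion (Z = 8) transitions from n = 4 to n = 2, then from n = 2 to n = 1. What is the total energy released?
816.342000 eV

The energy levels of O⁷⁺ are E_n = -13.6057 × 8² / n² eV.

First transition (4 → 2):
ΔE₁ = |E_2 - E_4|
ΔE₁ = |-217.691200000000 - (-54.422800000000)| = 163.268400000 eV

Second transition (2 → 1):
ΔE₂ = |E_1 - E_2|
ΔE₂ = |-870.764800000000 - (-217.691200000000)| = 653.073600000 eV

Total energy released:
E_total = ΔE₁ + ΔE₂ = 163.268400000 + 653.073600000 = 816.342000 eV

Note: This equals the direct transition 4 → 1: 816.342000 eV ✓
Energy is conserved regardless of the path taken.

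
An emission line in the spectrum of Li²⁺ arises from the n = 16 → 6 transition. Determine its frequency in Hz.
7.068e+14 Hz

First, find the transition energy:
E_16 = -13.6057 × 3² / 16² = -0.478325 eV
E_6 = -13.6057 × 3² / 6² = -3.401425 eV
|ΔE| = |E_6 - E_16| = 2.923100 eV

Convert to Joules: E = 2.923100 eV × (1.602177 × 10⁻¹⁹ J/eV) = 4.68332e-19 J

Using E = hf:
f = E/h = 4.68332e-19 J / (6.62607 × 10⁻³⁴ J·s)
f = 7.068e+14 Hz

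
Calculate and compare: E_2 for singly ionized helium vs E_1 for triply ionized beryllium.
Be³⁺ at n = 1 (E = -217.69120 eV)

Using E_n = -13.6057 Z² / n² eV:

He⁺ (Z = 2) at n = 2:
E = -13.6057 × 2² / 2² = -13.6057 × 4 / 4 = -13.60570000 eV

Be³⁺ (Z = 4) at n = 1:
E = -13.6057 × 4² / 1² = -13.6057 × 16 / 1 = -217.69120000 eV

Since -217.69120000 eV < -13.60570000 eV,
Be³⁺ at n = 1 is more tightly bound (requires more energy to ionize).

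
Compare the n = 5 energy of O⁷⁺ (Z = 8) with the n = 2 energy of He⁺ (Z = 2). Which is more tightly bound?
O⁷⁺ at n = 5 (E = -34.8306 eV)

Using E_n = -13.6057 Z² / n² eV:

O⁷⁺ (Z = 8) at n = 5:
E = -13.6057 × 8² / 5² = -13.6057 × 64 / 25 = -34.8305920 eV

He⁺ (Z = 2) at n = 2:
E = -13.6057 × 2² / 2² = -13.6057 × 4 / 4 = -13.6057000 eV

Since -34.8305920 eV < -13.6057000 eV,
O⁷⁺ at n = 5 is more tightly bound (requires more energy to ionize).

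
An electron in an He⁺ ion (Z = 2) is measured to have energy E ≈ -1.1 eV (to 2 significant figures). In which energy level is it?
n = 7

The exact energy levels follow E_n = -13.6057 Z² / n² eV with Z = 2.

The measured value (-1.1 eV) is reported to only 2 significant figures, so we must test candidate n values and see which one matches to that precision.

Candidate energies:
  n = 5:  E = -13.6057 × 2² / 5² = -2.17691 eV
  n = 6:  E = -13.6057 × 2² / 6² = -1.51174 eV
  n = 7:  E = -13.6057 × 2² / 7² = -1.11067 eV  ← matches
  n = 8:  E = -13.6057 × 2² / 8² = -0.85036 eV
  n = 9:  E = -13.6057 × 2² / 9² = -0.67189 eV

Checking against the measurement of -1.1 eV (2 sig figs), only n = 7 agrees:
E_7 = -1.11067 eV, which rounds to -1.1 eV ✓

Therefore n = 7.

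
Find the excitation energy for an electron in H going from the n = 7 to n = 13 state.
0.20 eV

The energy levels of a hydrogen-like atom are E_n = -13.6057 eV / n².

Energy at n = 7: E_7 = -13.6057 / 7² = -0.27767 eV
Energy at n = 13: E_13 = -13.6057 / 13² = -0.08051 eV

The excitation energy is the difference:
ΔE = E_13 - E_7
ΔE = -0.08051 - (-0.27767)
ΔE = 0.20 eV

Since this is positive, energy must be absorbed (photon absorption).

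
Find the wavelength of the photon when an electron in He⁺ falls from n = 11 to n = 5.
717.86 nm

First, find the transition energy using E_n = -13.6057 Z² / n² eV:
E_11 = -13.6057 × 2² / 11² = -0.449775 eV
E_5 = -13.6057 × 2² / 5² = -2.176912 eV

Photon energy: |ΔE| = |E_5 - E_11| = 1.727137 eV

Convert to wavelength using E = hc/λ with hc = 1239.84 eV·nm:
λ = hc/E = 1239.84 eV·nm / 1.727137 eV
λ = 717.86 nm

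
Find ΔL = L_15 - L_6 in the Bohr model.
9.491e-34 J·s (or 9ℏ)

In the Bohr model, L_n = nℏ where ℏ = 1.05457e-34 J·s.

L_15 = 15ℏ = 1.58186e-33 J·s
L_6 = 6ℏ = 6.32742e-34 J·s

ΔL = L_15 - L_6 = (15 - 6)ℏ = 9ℏ
ΔL = 9 × 1.05457e-34 J·s = 9.491e-34 J·s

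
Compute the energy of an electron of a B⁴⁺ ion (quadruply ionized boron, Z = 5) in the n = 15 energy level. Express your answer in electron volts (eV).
-1.51 eV

The energy levels of a hydrogen-like atom are given by:
E_n = -13.6057 Z² / n² eV  (with Z = 5 for B⁴⁺)

For n = 15:
E_15 = -13.6057 × 5² / 15²
E_15 = -13.6057 × 25 / 225
E_15 = -1.51 eV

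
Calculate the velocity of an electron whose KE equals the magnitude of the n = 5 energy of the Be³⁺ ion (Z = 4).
1.7502e+06 m/s (or 0.5838% of c)

The binding energy at n = 5 for Be³⁺ is:
E_5 = -13.6057 × 4²/5² = -8.7076480 eV
|E_5| = 8.7076480 eV

Convert to Joules:
KE = 8.7076480 eV × (1.602177 × 10⁻¹⁹ J/eV) = 1.395119e-18 J

Using KE = ½mv²:
v = √(2·KE/m_e)
v = √(2 × 1.395119e-18 J / 9.10938 × 10⁻³¹ kg)
v = 1.7502e+06 m/s

This is approximately 0.5838% the speed of light.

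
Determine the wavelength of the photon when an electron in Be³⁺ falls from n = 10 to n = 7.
547.205778 nm

First, find the transition energy using E_n = -13.6057 Z² / n² eV:
E_10 = -13.6057 × 4² / 10² = -2.1769120000 eV
E_7 = -13.6057 × 4² / 7² = -4.4426775510 eV

Photon energy: |ΔE| = |E_7 - E_10| = 2.2657655510 eV

Convert to wavelength using E = hc/λ with hc = 1239.84 eV·nm:
λ = hc/E = 1239.84 eV·nm / 2.2657655510 eV
λ = 547.205778 nm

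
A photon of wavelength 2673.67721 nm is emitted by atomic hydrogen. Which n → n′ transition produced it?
n = 13 → n = 5

First, find the photon energy from the wavelength (hc = 1239.84 eV·nm):
E = hc/λ = 1239.84 eV·nm / 2673.67721 nm = 0.46372090 eV

The energy levels of hydrogen satisfy E_n = -13.6057 / n² eV, so an emission n_i → n_f releases
ΔE = 13.6057 × (1/n_f² − 1/n_i²) eV.

Setting ΔE equal to the photon energy:
1/n_f² − 1/n_i² = 0.46372090 / 13.6057 = 0.034082840

Since 1/n_i² must be positive, we need 1/n_f² > 0.034082840, i.e. n_f ≤ 5. For each allowed n_f, solve n_i = (1/n_f² − 0.034082840)^(−1/2) and check whether it is a whole number:
  n_f = 1: 1/n_i² = 1.000000000 − 0.034082840 = 0.965917160 → n_i = 1.017  (not an integer) ✗
  n_f = 2: 1/n_i² = 0.250000000 − 0.034082840 = 0.215917160 → n_i = 2.152  (not an integer) ✗
  n_f = 3: 1/n_i² = 0.111111111 − 0.034082840 = 0.077028271 → n_i = 3.603  (not an integer) ✗
  n_f = 4: 1/n_i² = 0.062500000 − 0.034082840 = 0.028417160 → n_i = 5.932  (not an integer) ✗
  n_f = 5: 1/n_i² = 0.040000000 − 0.034082840 = 0.005917160 → n_i = 13.000  → integer, n_i = 13 ✓

Only n_f = 5 gives an integer upper level, n_i = 13.

The transition is from n = 13 to n = 5 (emission).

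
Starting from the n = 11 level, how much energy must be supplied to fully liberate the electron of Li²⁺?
1.01 eV

The ionization energy is the energy needed to remove the electron completely (n → ∞).

For a hydrogen-like ion with Z = 3, E_n = -13.6057 Z² / n² eV.

At n = 11: E_11 = -13.6057 × 3² / 11² = -1.01199 eV
At n = ∞: E_∞ = 0 eV

Ionization energy = E_∞ - E_11 = 0 - (-1.01199) = 1.01199 eV
Ionization energy ≈ 1.01 eV

This is also called the binding energy of the electron in state n = 11.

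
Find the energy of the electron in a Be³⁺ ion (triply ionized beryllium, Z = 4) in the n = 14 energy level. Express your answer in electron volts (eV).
-1.111 eV

The energy levels of a hydrogen-like atom are given by:
E_n = -13.6057 Z² / n² eV  (with Z = 4 for Be³⁺)

For n = 14:
E_14 = -13.6057 × 4² / 14²
E_14 = -13.6057 × 16 / 196
E_14 = -1.111 eV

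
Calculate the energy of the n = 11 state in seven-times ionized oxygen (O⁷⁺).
-7.196 eV

For hydrogen-like ions, the energy levels scale with Z²:
E_n = -13.6057 Z² / n² eV

For O⁷⁺ (Z = 8) at n = 11:
E_11 = -13.6057 × 8² / 11²
E_11 = -13.6057 × 64 / 121
E_11 = -870.7648 / 121
E_11 = -7.196 eV

The energy is 64 times more negative than hydrogen at the same n due to the stronger nuclear charge.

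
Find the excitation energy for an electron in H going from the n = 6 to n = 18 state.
0.33594 eV

The energy levels of a hydrogen-like atom are E_n = -13.6057 eV / n².

Energy at n = 6: E_6 = -13.6057 / 6² = -0.37793611 eV
Energy at n = 18: E_18 = -13.6057 / 18² = -0.04199290 eV

The excitation energy is the difference:
ΔE = E_18 - E_6
ΔE = -0.04199290 - (-0.37793611)
ΔE = 0.33594 eV

Since this is positive, energy must be absorbed (photon absorption).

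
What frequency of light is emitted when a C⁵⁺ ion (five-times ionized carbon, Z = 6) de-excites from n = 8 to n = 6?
1.439e+15 Hz

First, find the transition energy:
E_8 = -13.6057 × 6² / 8² = -7.653206 eV
E_6 = -13.6057 × 6² / 6² = -13.605700 eV
|ΔE| = |E_6 - E_8| = 5.952494 eV

Convert to Joules: E = 5.952494 eV × (1.602177 × 10⁻¹⁹ J/eV) = 9.53695e-19 J

Using E = hf:
f = E/h = 9.53695e-19 J / (6.62607 × 10⁻³⁴ J·s)
f = 1.439e+15 Hz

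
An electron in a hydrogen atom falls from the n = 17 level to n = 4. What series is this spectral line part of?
Brackett series

The spectral series in hydrogen are named based on the final (lower) energy level:
- Lyman series: n_final = 1 (ultraviolet)
- Balmer series: n_final = 2 (visible/near-UV)
- Paschen series: n_final = 3 (infrared)
- Brackett series: n_final = 4 (infrared)
- Pfund series: n_final = 5 (far infrared)

Since this transition ends at n = 4, it belongs to the Brackett series.

For reference, this 17 → 4 line has photon energy
ΔE = 13.6057 eV × (1/4² - 1/17²) = 0.803277703 eV,
corresponding to wavelength λ = hc/ΔE = 1239.84 eV·nm / 0.803277703 eV = 1543.476 nm in the infrared region.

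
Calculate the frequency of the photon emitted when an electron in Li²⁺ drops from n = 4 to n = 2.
5.55161e+15 Hz

First, find the transition energy:
E_4 = -13.6057 × 3² / 4² = -7.6532063 eV
E_2 = -13.6057 × 3² / 2² = -30.6128250 eV
|ΔE| = |E_2 - E_4| = 22.9596187 eV

Convert to Joules: E = 22.9596187 eV × (1.602177 × 10⁻¹⁹ J/eV) = 3.6785373e-18 J

Using E = hf:
f = E/h = 3.6785373e-18 J / (6.62607 × 10⁻³⁴ J·s)
f = 5.55161e+15 Hz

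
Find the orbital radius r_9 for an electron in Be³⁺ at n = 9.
1.0716 nm (or 10.7158 Å)

The Bohr radius formula is:
r_n = n² a₀ / Z

where a₀ = 0.0529177 nm is the Bohr radius.

For Be³⁺ (Z = 4) at n = 9:
r_9 = 9² × 0.0529177 nm / 4
r_9 = 81 × 0.0529177 nm / 4
r_9 = 4.28633 nm / 4
r_9 = 1.0716 nm

The electron orbits at approximately 1.0716 nm from the nucleus.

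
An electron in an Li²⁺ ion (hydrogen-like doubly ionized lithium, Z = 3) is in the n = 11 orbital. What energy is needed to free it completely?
1.01 eV

The ionization energy is the energy needed to remove the electron completely (n → ∞).

For a hydrogen-like ion with Z = 3, E_n = -13.6057 Z² / n² eV.

At n = 11: E_11 = -13.6057 × 3² / 11² = -1.01199 eV
At n = ∞: E_∞ = 0 eV

Ionization energy = E_∞ - E_11 = 0 - (-1.01199) = 1.01199 eV
Ionization energy ≈ 1.01 eV

This is also called the binding energy of the electron in state n = 11.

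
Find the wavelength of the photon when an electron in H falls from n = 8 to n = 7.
19051.516 nm

First, find the transition energy using E_n = -13.6057 / n² eV:
E_8 = -13.6057 / 8² = -0.21258906250 eV
E_7 = -13.6057 / 7² = -0.27766734694 eV

Photon energy: |ΔE| = |E_7 - E_8| = 0.06507828444 eV

Convert to wavelength using E = hc/λ with hc = 1239.84 eV·nm:
λ = hc/E = 1239.84 eV·nm / 0.06507828444 eV
λ = 19051.516 nm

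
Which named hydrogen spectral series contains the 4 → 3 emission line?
Paschen series

The spectral series in hydrogen are named based on the final (lower) energy level:
- Lyman series: n_final = 1 (ultraviolet)
- Balmer series: n_final = 2 (visible/near-UV)
- Paschen series: n_final = 3 (infrared)
- Brackett series: n_final = 4 (infrared)
- Pfund series: n_final = 5 (far infrared)

Since this transition ends at n = 3, it belongs to the Paschen series.

For reference, this 4 → 3 line has photon energy
ΔE = 13.6057 eV × (1/3² - 1/4²) = 0.6613881944 eV,
corresponding to wavelength λ = hc/ΔE = 1239.84 eV·nm / 0.6613881944 eV = 1874.6026 nm in the infrared region.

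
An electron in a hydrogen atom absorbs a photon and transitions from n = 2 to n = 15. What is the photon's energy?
3.340955 eV

The energy levels of a hydrogen-like atom are E_n = -13.6057 eV / n².

Energy at n = 2: E_2 = -13.6057 / 2² = -3.401425000 eV
Energy at n = 15: E_15 = -13.6057 / 15² = -0.060469778 eV

The excitation energy is the difference:
ΔE = E_15 - E_2
ΔE = -0.060469778 - (-3.401425000)
ΔE = 3.340955 eV

Since this is positive, energy must be absorbed (photon absorption).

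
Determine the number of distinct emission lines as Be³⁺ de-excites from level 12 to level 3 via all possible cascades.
45

The electron can occupy levels n = 3, 4, ..., 12 during de-excitation — that is m = 12 - 3 + 1 = 10 distinct levels.

The number of distinct spectral lines equals the number of ways to choose 2 of these m levels (each pair gives one possible emission transition):

Number of lines = m(m-1)/2 = 10×9/2 = 45

These correspond to all possible transitions between the 10 levels:
12 → 11, 12 → 10, 12 → 9, 12 → 8, 12 → 7, 12 → 6, 12 → 5, 12 → 4...

Each transition produces a photon with a unique energy (and thus wavelength). This count does not depend on Z.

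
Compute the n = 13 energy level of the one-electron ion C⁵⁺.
-2.898 eV

For hydrogen-like ions, the energy levels scale with Z²:
E_n = -13.6057 Z² / n² eV

For C⁵⁺ (Z = 6) at n = 13:
E_13 = -13.6057 × 6² / 13²
E_13 = -13.6057 × 36 / 169
E_13 = -489.8052 / 169
E_13 = -2.898 eV

The energy is 36 times more negative than hydrogen at the same n due to the stronger nuclear charge.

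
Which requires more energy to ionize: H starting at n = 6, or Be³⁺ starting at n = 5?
Be³⁺ at n = 5 (E = -8.7076 eV)

Using E_n = -13.6057 Z² / n² eV:

H (Z = 1) at n = 6:
E = -13.6057 × 1² / 6² = -13.6057 × 1 / 36 = -0.3779361 eV

Be³⁺ (Z = 4) at n = 5:
E = -13.6057 × 4² / 5² = -13.6057 × 16 / 25 = -8.7076480 eV

Since -8.7076480 eV < -0.3779361 eV,
Be³⁺ at n = 5 is more tightly bound (requires more energy to ionize).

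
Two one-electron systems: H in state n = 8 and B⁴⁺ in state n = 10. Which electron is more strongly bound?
B⁴⁺ at n = 10 (E = -3.4014 eV)

Using E_n = -13.6057 Z² / n² eV:

H (Z = 1) at n = 8:
E = -13.6057 × 1² / 8² = -13.6057 × 1 / 64 = -0.2125891 eV

B⁴⁺ (Z = 5) at n = 10:
E = -13.6057 × 5² / 10² = -13.6057 × 25 / 100 = -3.4014250 eV

Since -3.4014250 eV < -0.2125891 eV,
B⁴⁺ at n = 10 is more tightly bound (requires more energy to ionize).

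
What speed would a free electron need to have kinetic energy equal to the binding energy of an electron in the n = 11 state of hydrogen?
1.99e+05 m/s (or 0.0663% of c)

The binding energy at n = 11 for hydrogen is:
E_11 = -13.6057/11² = -0.112444 eV
|E_11| = 0.112444 eV

Convert to Joules:
KE = 0.112444 eV × (1.602177 × 10⁻¹⁹ J/eV) = 1.8016e-20 J

Using KE = ½mv²:
v = √(2·KE/m_e)
v = √(2 × 1.8016e-20 J / 9.10938 × 10⁻³¹ kg)
v = 1.99e+05 m/s

This is approximately 0.0663% the speed of light.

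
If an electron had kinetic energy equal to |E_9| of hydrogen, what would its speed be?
2.43077e+05 m/s (or 0.081% of c)

The binding energy at n = 9 for hydrogen is:
E_9 = -13.6057/9² = -0.167971605 eV
|E_9| = 0.167971605 eV

Convert to Joules:
KE = 0.167971605 eV × (1.602177 × 10⁻¹⁹ J/eV) = 2.6912024e-20 J

Using KE = ½mv²:
v = √(2·KE/m_e)
v = √(2 × 2.6912024e-20 J / 9.10938 × 10⁻³¹ kg)
v = 2.43077e+05 m/s

This is approximately 0.081% the speed of light.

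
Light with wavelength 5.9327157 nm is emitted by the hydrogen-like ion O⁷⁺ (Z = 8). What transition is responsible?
n = 10 → n = 2

First, find the photon energy from the wavelength (hc = 1239.84 eV·nm):
E = hc/λ = 1239.84 eV·nm / 5.9327157 nm = 208.98355 eV

The energy levels of O⁷⁺ satisfy E_n = -13.6057 × 8² / n² eV, so an emission n_i → n_f releases
ΔE = 13.6057 × 8² × (1/n_f² − 1/n_i²) eV.

Setting ΔE equal to the photon energy:
1/n_f² − 1/n_i² = 208.98355 / (13.6057 × 8²) = 0.24000000

Since 1/n_i² must be positive, we need 1/n_f² > 0.24000000, i.e. n_f ≤ 2. For each allowed n_f, solve n_i = (1/n_f² − 0.24000000)^(−1/2) and check whether it is a whole number:
  n_f = 1: 1/n_i² = 1.00000000 − 0.24000000 = 0.76000000 → n_i = 1.147  (not an integer) ✗
  n_f = 2: 1/n_i² = 0.25000000 − 0.24000000 = 0.01000000 → n_i = 10.000  → integer, n_i = 10 ✓

Only n_f = 2 gives an integer upper level, n_i = 10.

The transition is from n = 10 to n = 2 (emission).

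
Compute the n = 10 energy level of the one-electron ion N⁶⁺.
-6.666793 eV

For hydrogen-like ions, the energy levels scale with Z²:
E_n = -13.6057 Z² / n² eV

For N⁶⁺ (Z = 7) at n = 10:
E_10 = -13.6057 × 7² / 10²
E_10 = -13.6057 × 49 / 100
E_10 = -666.6793 / 100
E_10 = -6.666793 eV

The energy is 49 times more negative than hydrogen at the same n due to the stronger nuclear charge.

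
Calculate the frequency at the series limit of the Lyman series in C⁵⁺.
1.1843e+17 Hz

The series limit corresponds to the transition from n = ∞ to n = 1.
This is the highest energy (shortest wavelength) transition in the Lyman series.

E_∞ = 0 eV
E_1 = -13.6057 × 6² / 1² = -489.805200 eV

Energy at series limit:
ΔE = E_∞ - E_1 = 0 - (-489.805200) = 489.805200 eV
E = 489.805200 eV × (1.602177 × 10⁻¹⁹ J/eV) = 7.847546e-17 J
f = E/h = 7.847546e-17 J / (6.62607 × 10⁻³⁴ J·s) = 1.1843e+17 Hz

This energy equals the ionization energy from the n = 1 state of C⁵⁺.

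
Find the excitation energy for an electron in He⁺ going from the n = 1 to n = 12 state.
54.0449 eV

The energy levels of a hydrogen-like atom are E_n = -13.6057 Z² eV / n².

Energy at n = 1: E_1 = -13.6057 × 2² / 1² = -54.4228000 eV
Energy at n = 12: E_12 = -13.6057 × 2² / 12² = -0.3779361 eV

The excitation energy is the difference:
ΔE = E_12 - E_1
ΔE = -0.3779361 - (-54.4228000)
ΔE = 54.0449 eV

Since this is positive, energy must be absorbed (photon absorption).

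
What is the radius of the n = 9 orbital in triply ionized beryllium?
1.071584 nm (or 10.715839 Å)

The Bohr radius formula is:
r_n = n² a₀ / Z

where a₀ = 0.052917721 nm is the Bohr radius.

For Be³⁺ (Z = 4) at n = 9:
r_9 = 9² × 0.052917721 nm / 4
r_9 = 81 × 0.052917721 nm / 4
r_9 = 4.2863354 nm / 4
r_9 = 1.071584 nm

The electron orbits at approximately 1.071584 nm from the nucleus.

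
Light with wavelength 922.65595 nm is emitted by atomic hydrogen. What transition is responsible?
n = 9 → n = 3

First, find the photon energy from the wavelength (hc = 1239.84 eV·nm):
E = hc/λ = 1239.84 eV·nm / 922.65595 nm = 1.3437728 eV

The energy levels of hydrogen satisfy E_n = -13.6057 / n² eV, so an emission n_i → n_f releases
ΔE = 13.6057 × (1/n_f² − 1/n_i²) eV.

Setting ΔE equal to the photon energy:
1/n_f² − 1/n_i² = 1.3437728 / 13.6057 = 0.098765429

Since 1/n_i² must be positive, we need 1/n_f² > 0.098765429, i.e. n_f ≤ 3. For each allowed n_f, solve n_i = (1/n_f² − 0.098765429)^(−1/2) and check whether it is a whole number:
  n_f = 1: 1/n_i² = 1.000000000 − 0.098765429 = 0.901234571 → n_i = 1.053  (not an integer) ✗
  n_f = 2: 1/n_i² = 0.250000000 − 0.098765429 = 0.151234571 → n_i = 2.571  (not an integer) ✗
  n_f = 3: 1/n_i² = 0.111111111 − 0.098765429 = 0.012345682 → n_i = 9.000  → integer, n_i = 9 ✓

Only n_f = 3 gives an integer upper level, n_i = 9.

The transition is from n = 9 to n = 3 (emission).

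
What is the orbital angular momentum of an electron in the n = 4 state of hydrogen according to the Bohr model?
4.21829e-34 J·s (or 4ℏ)

In the Bohr model, angular momentum is quantized:
L = nℏ

where ℏ = h/(2π) = 1.0545718e-34 J·s

For n = 4:
L = 4 × 1.0545718e-34 J·s
L = 4.21829e-34 J·s

This can also be written as L = 4ℏ.
The angular momentum is an integer multiple of the reduced Planck constant.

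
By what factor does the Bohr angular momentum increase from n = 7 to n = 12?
1.714286

In the Bohr model, L_n = nℏ, so the ratio is purely the ratio of quantum numbers:

L_12/L_7 = 12ℏ / 7ℏ = 12/7 = 1.714286

The angular momentum scales linearly with n.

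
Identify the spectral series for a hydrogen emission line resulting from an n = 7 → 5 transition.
Pfund series

The spectral series in hydrogen are named based on the final (lower) energy level:
- Lyman series: n_final = 1 (ultraviolet)
- Balmer series: n_final = 2 (visible/near-UV)
- Paschen series: n_final = 3 (infrared)
- Brackett series: n_final = 4 (infrared)
- Pfund series: n_final = 5 (far infrared)

Since this transition ends at n = 5, it belongs to the Pfund series.

For reference, this 7 → 5 line has photon energy
ΔE = 13.6057 eV × (1/5² - 1/7²) = 0.26656065306 eV,
corresponding to wavelength λ = hc/ΔE = 1239.84 eV·nm / 0.26656065306 eV = 4651.24911 nm in the far infrared region.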